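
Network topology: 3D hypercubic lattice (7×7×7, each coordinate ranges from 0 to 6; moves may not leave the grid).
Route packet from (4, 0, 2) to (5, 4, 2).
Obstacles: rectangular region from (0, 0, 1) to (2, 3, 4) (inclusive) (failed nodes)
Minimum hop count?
5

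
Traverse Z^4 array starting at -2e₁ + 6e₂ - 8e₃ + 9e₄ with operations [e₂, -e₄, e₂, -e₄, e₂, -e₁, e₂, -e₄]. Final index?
(-3, 10, -8, 6)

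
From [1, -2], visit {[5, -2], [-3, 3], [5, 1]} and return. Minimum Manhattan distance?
26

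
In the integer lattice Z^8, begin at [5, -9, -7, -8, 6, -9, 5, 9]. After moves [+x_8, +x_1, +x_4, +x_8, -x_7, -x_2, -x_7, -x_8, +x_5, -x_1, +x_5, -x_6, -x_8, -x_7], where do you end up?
(5, -10, -7, -7, 8, -10, 2, 9)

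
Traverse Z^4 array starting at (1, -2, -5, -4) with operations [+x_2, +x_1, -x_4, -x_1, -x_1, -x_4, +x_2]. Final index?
(0, 0, -5, -6)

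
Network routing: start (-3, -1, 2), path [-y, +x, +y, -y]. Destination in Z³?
(-2, -2, 2)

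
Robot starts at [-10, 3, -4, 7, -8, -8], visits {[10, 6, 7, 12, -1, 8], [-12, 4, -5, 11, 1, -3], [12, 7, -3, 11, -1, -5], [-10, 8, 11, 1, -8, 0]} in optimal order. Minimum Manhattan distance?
134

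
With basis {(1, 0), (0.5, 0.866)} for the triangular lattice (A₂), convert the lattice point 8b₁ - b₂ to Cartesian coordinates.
(7.5, -0.866)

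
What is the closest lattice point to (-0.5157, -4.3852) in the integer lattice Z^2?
(-1, -4)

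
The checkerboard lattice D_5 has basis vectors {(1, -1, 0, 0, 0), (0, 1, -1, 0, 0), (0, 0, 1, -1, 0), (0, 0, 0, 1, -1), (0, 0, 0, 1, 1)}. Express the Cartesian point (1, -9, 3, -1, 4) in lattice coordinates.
b₁ - 8b₂ - 5b₃ - 5b₄ - b₅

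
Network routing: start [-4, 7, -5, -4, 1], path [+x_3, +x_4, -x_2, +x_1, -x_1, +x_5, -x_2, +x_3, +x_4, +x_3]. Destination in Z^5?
(-4, 5, -2, -2, 2)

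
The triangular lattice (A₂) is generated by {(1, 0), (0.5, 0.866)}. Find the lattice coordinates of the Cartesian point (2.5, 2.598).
b₁ + 3b₂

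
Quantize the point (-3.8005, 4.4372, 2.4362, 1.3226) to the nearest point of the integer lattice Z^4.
(-4, 4, 2, 1)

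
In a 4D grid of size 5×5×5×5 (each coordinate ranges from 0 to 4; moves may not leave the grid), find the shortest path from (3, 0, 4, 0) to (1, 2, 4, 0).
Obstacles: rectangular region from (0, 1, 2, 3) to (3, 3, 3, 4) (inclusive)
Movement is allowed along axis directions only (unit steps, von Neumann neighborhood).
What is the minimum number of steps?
4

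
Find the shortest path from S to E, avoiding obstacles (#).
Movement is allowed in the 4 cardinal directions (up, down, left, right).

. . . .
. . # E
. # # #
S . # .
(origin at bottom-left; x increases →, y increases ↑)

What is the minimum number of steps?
7
(one shortest path: (0, 0) → (0, 1) → (0, 2) → (1, 2) → (1, 3) → (2, 3) → (3, 3) → (3, 2))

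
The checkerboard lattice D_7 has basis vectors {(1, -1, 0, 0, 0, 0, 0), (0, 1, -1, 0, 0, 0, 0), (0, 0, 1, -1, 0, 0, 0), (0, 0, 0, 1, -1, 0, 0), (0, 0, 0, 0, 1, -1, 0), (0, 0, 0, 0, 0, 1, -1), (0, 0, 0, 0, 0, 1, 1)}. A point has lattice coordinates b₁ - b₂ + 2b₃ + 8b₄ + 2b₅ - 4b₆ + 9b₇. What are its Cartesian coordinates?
(1, -2, 3, 6, -6, 3, 13)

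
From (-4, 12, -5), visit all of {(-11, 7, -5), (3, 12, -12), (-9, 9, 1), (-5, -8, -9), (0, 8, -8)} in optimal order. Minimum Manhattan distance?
79
(one optimal route: (-4, 12, -5) → (3, 12, -12) → (0, 8, -8) → (-9, 9, 1) → (-11, 7, -5) → (-5, -8, -9))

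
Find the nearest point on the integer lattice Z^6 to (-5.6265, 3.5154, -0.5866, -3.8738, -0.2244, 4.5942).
(-6, 4, -1, -4, 0, 5)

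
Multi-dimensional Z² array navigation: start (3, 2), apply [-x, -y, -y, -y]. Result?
(2, -1)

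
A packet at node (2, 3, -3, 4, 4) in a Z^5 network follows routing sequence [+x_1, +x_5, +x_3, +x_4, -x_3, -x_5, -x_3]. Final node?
(3, 3, -4, 5, 4)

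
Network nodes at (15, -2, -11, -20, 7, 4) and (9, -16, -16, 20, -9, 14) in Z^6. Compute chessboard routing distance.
40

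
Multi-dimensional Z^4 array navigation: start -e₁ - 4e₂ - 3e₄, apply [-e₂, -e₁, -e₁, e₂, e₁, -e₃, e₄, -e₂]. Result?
(-2, -5, -1, -2)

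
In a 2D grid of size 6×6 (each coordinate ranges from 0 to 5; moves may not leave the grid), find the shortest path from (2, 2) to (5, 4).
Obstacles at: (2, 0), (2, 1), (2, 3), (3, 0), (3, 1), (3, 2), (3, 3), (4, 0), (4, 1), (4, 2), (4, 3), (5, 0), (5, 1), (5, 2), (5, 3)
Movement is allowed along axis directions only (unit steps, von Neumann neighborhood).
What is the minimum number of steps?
7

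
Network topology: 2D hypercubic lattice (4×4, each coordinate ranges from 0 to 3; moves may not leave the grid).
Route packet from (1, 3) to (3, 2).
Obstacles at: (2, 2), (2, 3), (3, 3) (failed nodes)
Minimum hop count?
5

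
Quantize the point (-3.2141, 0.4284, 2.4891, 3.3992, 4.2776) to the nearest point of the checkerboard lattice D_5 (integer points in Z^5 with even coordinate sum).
(-3, 0, 2, 3, 4)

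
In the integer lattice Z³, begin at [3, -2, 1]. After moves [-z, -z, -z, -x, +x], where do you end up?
(3, -2, -2)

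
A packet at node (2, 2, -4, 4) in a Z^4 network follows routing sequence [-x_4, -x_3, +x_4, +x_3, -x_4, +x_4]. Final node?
(2, 2, -4, 4)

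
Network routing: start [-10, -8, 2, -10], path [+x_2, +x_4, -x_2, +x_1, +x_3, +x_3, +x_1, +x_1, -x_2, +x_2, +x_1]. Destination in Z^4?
(-6, -8, 4, -9)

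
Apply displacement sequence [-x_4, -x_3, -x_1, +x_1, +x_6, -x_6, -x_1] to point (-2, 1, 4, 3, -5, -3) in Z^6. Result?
(-3, 1, 3, 2, -5, -3)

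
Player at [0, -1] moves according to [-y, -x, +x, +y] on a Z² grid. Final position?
(0, -1)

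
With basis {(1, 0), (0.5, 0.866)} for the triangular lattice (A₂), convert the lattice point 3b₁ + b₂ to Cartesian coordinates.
(3.5, 0.866)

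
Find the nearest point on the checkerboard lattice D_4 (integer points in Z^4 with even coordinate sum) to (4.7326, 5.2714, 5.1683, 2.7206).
(5, 5, 5, 3)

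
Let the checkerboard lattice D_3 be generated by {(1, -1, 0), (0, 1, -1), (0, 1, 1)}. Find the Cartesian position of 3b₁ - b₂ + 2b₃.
(3, -2, 3)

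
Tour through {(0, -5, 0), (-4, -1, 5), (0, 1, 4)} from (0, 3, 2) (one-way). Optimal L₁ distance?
24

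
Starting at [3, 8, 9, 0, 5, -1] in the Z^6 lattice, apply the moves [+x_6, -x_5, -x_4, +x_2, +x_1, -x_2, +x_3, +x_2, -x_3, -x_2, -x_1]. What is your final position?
(3, 8, 9, -1, 4, 0)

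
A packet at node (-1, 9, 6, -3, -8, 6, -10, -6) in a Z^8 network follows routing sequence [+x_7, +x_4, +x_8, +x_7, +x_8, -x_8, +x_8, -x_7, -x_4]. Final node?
(-1, 9, 6, -3, -8, 6, -9, -4)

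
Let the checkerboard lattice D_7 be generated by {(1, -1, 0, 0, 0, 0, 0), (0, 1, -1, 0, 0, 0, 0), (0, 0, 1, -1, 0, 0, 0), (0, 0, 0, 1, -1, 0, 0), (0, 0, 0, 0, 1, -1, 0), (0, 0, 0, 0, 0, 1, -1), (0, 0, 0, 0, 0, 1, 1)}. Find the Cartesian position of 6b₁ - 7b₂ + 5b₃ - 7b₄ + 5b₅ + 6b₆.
(6, -13, 12, -12, 12, 1, -6)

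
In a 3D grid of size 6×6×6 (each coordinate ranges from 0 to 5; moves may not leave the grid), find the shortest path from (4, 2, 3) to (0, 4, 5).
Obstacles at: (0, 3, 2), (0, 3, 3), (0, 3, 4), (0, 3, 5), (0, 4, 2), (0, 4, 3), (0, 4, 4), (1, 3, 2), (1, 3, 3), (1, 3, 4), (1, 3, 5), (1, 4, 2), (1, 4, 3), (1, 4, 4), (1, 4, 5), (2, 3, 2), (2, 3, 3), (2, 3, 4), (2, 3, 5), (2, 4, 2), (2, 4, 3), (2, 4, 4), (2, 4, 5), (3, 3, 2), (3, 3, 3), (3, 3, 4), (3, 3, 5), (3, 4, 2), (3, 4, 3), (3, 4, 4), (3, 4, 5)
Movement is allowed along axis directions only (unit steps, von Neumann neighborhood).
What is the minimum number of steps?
10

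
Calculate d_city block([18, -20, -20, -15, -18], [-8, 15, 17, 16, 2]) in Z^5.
149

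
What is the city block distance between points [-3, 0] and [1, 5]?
9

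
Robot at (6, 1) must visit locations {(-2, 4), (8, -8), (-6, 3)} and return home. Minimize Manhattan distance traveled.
52
(one optimal route: (6, 1) → (-2, 4) → (-6, 3) → (8, -8) → (6, 1))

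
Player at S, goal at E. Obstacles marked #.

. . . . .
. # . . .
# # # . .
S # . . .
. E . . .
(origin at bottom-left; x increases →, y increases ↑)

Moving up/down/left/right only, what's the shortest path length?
2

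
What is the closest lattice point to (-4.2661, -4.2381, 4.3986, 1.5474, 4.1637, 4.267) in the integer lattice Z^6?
(-4, -4, 4, 2, 4, 4)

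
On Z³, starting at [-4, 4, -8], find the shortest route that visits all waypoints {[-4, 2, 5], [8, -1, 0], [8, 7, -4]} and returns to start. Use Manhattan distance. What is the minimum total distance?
66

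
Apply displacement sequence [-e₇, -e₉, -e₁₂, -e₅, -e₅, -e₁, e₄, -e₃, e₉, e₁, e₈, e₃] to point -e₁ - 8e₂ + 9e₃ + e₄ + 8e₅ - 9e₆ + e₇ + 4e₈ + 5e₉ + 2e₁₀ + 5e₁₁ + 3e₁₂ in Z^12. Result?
(-1, -8, 9, 2, 6, -9, 0, 5, 5, 2, 5, 2)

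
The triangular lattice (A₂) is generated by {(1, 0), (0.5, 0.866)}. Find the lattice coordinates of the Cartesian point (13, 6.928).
9b₁ + 8b₂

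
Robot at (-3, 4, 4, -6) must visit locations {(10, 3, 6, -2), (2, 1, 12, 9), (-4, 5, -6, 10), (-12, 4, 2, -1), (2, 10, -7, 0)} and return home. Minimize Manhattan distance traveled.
144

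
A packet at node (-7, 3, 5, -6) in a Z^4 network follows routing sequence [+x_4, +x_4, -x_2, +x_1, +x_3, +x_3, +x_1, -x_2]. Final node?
(-5, 1, 7, -4)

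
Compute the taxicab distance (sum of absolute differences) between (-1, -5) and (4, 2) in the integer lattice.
12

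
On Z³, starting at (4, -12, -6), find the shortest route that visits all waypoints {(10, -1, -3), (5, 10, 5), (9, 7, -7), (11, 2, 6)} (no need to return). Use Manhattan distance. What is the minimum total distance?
66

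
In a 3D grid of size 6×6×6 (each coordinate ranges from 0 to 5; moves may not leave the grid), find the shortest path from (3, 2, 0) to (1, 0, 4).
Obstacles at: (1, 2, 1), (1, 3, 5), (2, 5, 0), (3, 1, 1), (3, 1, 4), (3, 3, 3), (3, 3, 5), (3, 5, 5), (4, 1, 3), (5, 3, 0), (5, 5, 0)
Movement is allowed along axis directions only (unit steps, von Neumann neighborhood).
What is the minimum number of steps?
8
(one shortest path: (3, 2, 0) → (2, 2, 0) → (1, 2, 0) → (1, 1, 0) → (1, 0, 0) → (1, 0, 1) → (1, 0, 2) → (1, 0, 3) → (1, 0, 4))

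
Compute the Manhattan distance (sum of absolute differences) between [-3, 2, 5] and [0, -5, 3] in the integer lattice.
12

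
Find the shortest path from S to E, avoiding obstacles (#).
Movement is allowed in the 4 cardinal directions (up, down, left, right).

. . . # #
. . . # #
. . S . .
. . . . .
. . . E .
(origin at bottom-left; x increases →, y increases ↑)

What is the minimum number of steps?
3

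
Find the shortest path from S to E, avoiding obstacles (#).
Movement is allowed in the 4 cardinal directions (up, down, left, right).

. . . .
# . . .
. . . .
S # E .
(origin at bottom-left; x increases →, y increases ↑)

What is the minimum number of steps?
4
(one shortest path: (0, 0) → (0, 1) → (1, 1) → (2, 1) → (2, 0))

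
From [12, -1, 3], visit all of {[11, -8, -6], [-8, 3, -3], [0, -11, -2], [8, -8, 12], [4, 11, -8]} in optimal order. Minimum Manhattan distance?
107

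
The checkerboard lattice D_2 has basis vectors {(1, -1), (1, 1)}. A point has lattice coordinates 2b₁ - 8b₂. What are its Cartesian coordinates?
(-6, -10)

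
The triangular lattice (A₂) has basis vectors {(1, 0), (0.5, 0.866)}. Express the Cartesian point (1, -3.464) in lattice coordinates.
3b₁ - 4b₂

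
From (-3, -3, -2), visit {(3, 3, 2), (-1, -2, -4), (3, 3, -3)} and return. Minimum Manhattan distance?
36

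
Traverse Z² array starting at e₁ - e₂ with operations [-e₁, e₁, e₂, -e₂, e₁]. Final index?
(2, -1)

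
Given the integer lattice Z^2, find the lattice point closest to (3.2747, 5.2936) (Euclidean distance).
(3, 5)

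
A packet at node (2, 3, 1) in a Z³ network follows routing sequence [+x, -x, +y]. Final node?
(2, 4, 1)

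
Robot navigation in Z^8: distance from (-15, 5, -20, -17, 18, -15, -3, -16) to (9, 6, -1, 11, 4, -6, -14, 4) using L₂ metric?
50.1996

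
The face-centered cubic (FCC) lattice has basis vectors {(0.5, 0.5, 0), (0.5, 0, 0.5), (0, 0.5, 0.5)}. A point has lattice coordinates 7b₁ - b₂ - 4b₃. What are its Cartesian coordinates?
(3, 1.5, -2.5)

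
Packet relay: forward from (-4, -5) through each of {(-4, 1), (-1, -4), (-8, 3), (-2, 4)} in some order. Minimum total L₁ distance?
24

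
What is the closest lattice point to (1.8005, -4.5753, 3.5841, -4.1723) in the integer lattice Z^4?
(2, -5, 4, -4)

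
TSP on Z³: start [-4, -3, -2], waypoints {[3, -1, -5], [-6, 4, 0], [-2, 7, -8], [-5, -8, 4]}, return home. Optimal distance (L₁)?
72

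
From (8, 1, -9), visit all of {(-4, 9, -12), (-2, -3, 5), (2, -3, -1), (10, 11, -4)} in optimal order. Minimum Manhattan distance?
80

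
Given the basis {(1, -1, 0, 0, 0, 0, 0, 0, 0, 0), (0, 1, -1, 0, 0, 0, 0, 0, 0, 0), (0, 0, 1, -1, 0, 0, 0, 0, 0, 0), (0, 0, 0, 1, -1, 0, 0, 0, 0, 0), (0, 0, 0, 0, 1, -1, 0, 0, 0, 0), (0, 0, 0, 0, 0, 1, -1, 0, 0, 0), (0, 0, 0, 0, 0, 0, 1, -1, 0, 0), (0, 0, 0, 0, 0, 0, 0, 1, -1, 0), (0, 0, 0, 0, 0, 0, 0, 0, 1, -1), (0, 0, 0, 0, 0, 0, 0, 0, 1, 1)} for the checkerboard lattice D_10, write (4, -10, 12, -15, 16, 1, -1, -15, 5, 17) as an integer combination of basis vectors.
4b₁ - 6b₂ + 6b₃ - 9b₄ + 7b₅ + 8b₆ + 7b₇ - 8b₈ - 10b₉ + 7b₁₀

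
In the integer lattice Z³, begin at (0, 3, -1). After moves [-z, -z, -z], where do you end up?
(0, 3, -4)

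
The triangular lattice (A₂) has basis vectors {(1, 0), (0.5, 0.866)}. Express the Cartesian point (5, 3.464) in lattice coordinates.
3b₁ + 4b₂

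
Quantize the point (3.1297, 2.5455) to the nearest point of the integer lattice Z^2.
(3, 3)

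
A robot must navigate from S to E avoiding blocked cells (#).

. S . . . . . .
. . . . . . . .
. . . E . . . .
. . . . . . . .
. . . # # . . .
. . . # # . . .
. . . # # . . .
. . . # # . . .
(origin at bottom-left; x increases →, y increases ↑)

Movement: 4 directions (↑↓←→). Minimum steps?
4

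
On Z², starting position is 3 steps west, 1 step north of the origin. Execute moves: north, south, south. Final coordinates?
(-3, 0)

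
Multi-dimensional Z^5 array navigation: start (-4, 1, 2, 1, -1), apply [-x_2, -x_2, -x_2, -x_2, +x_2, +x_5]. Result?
(-4, -2, 2, 1, 0)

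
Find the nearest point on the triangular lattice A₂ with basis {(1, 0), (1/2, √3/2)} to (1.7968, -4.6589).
(1.5, -4.33)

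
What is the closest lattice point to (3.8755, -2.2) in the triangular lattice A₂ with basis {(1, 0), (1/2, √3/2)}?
(4, -1.732)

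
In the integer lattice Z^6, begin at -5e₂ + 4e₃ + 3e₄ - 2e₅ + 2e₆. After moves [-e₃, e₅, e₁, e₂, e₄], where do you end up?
(1, -4, 3, 4, -1, 2)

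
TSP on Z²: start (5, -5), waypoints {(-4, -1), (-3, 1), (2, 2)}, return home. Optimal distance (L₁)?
32
(one optimal route: (5, -5) → (-4, -1) → (-3, 1) → (2, 2) → (5, -5))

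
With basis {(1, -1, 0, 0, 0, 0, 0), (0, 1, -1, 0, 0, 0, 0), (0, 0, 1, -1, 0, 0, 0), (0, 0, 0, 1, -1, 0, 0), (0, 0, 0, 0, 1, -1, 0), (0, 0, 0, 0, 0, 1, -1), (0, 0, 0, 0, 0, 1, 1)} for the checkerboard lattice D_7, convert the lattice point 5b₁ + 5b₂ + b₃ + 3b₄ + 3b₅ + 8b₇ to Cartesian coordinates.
(5, 0, -4, 2, 0, 5, 8)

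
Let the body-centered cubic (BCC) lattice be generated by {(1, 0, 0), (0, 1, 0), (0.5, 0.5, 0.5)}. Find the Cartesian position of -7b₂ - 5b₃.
(-2.5, -9.5, -2.5)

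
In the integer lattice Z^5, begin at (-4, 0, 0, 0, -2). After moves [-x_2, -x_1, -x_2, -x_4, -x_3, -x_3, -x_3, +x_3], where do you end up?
(-5, -2, -2, -1, -2)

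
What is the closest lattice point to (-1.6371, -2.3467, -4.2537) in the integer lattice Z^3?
(-2, -2, -4)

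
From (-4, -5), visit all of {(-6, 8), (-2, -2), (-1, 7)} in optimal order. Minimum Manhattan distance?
21
(one optimal route: (-4, -5) → (-2, -2) → (-1, 7) → (-6, 8))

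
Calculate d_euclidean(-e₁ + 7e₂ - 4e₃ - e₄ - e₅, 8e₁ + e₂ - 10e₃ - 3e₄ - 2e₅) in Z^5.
12.5698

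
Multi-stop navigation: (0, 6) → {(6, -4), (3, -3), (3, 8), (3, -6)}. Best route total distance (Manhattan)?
24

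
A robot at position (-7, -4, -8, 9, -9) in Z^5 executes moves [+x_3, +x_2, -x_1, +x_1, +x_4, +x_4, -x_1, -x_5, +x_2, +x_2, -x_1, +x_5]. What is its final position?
(-9, -1, -7, 11, -9)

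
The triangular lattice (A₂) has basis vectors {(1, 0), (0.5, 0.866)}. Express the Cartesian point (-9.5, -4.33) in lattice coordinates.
-7b₁ - 5b₂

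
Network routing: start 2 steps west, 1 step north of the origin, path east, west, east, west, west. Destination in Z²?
(-3, 1)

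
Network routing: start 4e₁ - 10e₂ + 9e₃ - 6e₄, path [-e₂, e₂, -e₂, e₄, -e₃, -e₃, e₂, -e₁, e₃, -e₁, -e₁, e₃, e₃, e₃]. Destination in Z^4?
(1, -10, 11, -5)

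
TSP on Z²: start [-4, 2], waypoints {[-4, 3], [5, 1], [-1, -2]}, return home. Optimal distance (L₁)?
28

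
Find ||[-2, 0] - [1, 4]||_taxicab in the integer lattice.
7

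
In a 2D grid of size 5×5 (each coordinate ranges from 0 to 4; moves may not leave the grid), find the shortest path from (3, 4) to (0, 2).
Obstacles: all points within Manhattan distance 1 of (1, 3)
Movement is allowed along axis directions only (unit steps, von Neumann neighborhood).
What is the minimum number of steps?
7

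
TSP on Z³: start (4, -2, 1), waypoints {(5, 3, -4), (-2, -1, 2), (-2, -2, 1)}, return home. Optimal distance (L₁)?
36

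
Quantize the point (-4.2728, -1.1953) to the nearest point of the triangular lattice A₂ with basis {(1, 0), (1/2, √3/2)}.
(-4.5, -0.866)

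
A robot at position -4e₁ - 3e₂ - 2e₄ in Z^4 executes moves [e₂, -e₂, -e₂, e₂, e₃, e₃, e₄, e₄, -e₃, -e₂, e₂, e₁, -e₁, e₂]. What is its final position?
(-4, -2, 1, 0)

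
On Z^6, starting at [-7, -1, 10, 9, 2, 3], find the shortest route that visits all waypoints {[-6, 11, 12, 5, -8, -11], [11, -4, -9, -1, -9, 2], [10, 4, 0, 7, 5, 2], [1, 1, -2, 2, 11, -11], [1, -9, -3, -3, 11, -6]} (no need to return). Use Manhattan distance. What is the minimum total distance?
203
(one optimal route: (-7, -1, 10, 9, 2, 3) → (10, 4, 0, 7, 5, 2) → (11, -4, -9, -1, -9, 2) → (1, -9, -3, -3, 11, -6) → (1, 1, -2, 2, 11, -11) → (-6, 11, 12, 5, -8, -11))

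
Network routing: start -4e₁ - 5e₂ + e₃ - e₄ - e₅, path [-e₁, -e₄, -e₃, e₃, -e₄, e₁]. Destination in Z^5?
(-4, -5, 1, -3, -1)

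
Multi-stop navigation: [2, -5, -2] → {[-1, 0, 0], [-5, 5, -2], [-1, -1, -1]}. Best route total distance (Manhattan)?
21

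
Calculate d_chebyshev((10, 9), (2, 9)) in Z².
8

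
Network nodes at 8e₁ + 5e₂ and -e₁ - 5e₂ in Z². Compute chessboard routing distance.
10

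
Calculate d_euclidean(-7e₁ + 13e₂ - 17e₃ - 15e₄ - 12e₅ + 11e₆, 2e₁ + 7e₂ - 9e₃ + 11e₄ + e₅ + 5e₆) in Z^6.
32.5883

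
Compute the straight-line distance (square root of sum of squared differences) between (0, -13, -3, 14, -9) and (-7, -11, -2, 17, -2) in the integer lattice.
10.583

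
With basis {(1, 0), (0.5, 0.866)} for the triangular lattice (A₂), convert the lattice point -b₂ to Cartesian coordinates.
(-0.5, -0.866)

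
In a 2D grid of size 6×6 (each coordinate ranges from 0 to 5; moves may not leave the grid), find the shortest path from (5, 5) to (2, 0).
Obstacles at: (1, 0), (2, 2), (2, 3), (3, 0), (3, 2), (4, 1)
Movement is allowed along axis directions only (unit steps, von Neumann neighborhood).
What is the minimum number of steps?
10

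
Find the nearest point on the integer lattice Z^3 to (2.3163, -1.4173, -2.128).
(2, -1, -2)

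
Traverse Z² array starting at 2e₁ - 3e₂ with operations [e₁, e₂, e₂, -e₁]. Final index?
(2, -1)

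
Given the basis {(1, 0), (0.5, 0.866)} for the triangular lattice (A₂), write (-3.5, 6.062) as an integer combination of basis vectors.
-7b₁ + 7b₂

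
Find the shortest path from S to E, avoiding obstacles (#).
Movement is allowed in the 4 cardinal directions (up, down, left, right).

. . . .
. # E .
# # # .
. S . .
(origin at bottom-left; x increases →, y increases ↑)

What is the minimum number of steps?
5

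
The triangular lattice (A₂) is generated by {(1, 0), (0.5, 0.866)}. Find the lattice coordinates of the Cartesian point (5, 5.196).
2b₁ + 6b₂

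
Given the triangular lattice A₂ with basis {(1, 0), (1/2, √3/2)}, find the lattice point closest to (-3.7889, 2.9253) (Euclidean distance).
(-3.5, 2.598)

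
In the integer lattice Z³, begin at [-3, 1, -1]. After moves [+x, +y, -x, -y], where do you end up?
(-3, 1, -1)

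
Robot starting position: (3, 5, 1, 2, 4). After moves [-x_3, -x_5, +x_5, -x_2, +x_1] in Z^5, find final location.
(4, 4, 0, 2, 4)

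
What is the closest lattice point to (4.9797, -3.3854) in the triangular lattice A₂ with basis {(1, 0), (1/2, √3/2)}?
(5, -3.464)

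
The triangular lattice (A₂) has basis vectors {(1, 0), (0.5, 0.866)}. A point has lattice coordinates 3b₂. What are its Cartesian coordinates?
(1.5, 2.598)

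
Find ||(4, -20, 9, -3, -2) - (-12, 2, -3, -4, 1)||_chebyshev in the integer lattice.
22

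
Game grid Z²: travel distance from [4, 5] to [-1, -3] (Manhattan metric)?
13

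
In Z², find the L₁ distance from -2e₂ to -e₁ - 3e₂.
2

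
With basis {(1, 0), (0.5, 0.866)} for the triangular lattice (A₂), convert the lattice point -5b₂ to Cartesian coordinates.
(-2.5, -4.33)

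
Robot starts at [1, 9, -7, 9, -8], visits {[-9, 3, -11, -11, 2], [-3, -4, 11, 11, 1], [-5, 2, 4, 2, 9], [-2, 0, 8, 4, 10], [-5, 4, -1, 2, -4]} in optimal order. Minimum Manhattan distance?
136
(one optimal route: (1, 9, -7, 9, -8) → (-3, -4, 11, 11, 1) → (-2, 0, 8, 4, 10) → (-5, 2, 4, 2, 9) → (-5, 4, -1, 2, -4) → (-9, 3, -11, -11, 2))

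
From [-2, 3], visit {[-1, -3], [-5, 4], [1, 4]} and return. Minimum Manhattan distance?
26
(one optimal route: (-2, 3) → (-1, -3) → (1, 4) → (-5, 4) → (-2, 3))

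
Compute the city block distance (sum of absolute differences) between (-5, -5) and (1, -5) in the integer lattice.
6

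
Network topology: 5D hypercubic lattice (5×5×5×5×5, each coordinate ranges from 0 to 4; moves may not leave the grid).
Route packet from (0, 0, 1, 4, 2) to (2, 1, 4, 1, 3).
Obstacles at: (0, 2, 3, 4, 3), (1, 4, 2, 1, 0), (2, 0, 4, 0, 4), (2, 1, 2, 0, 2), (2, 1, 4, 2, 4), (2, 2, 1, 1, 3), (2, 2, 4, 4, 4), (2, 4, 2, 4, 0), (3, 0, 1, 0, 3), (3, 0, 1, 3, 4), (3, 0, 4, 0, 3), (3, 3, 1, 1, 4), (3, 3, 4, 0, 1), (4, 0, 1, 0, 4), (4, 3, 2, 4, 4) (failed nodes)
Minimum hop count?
10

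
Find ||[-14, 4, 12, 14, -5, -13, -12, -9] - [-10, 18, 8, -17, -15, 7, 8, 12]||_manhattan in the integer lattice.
124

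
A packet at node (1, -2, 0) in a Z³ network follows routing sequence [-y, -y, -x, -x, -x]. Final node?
(-2, -4, 0)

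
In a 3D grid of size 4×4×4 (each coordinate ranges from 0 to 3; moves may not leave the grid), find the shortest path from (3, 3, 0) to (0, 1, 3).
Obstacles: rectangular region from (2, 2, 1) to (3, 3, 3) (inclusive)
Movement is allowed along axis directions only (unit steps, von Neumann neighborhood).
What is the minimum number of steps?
8
(one shortest path: (3, 3, 0) → (2, 3, 0) → (1, 3, 0) → (0, 3, 0) → (0, 2, 0) → (0, 1, 0) → (0, 1, 1) → (0, 1, 2) → (0, 1, 3))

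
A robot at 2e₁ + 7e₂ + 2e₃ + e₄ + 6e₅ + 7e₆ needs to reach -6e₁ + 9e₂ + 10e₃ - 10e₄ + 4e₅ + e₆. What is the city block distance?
37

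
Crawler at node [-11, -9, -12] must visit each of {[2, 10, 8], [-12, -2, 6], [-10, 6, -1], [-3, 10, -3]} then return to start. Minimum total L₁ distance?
110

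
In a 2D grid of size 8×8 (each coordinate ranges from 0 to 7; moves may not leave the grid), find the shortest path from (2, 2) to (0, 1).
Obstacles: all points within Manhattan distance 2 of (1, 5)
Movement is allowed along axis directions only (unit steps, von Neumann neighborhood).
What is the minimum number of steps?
3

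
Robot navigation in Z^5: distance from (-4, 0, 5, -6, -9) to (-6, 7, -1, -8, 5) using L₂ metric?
17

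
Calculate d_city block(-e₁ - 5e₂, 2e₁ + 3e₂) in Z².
11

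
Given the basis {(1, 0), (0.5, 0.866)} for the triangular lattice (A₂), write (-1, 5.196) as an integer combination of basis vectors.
-4b₁ + 6b₂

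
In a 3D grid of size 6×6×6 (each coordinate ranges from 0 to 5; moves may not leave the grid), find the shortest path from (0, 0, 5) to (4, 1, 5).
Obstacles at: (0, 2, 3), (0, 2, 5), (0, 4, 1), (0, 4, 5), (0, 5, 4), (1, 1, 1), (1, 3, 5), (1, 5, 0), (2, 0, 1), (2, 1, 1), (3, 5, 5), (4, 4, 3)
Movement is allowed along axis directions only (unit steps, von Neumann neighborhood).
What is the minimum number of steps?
5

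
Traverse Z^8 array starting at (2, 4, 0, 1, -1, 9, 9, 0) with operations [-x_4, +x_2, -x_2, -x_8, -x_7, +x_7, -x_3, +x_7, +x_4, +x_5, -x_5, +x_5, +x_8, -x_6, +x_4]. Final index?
(2, 4, -1, 2, 0, 8, 10, 0)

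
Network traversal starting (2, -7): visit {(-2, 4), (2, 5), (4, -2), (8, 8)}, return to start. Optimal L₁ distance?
50
(one optimal route: (2, -7) → (-2, 4) → (2, 5) → (8, 8) → (4, -2) → (2, -7))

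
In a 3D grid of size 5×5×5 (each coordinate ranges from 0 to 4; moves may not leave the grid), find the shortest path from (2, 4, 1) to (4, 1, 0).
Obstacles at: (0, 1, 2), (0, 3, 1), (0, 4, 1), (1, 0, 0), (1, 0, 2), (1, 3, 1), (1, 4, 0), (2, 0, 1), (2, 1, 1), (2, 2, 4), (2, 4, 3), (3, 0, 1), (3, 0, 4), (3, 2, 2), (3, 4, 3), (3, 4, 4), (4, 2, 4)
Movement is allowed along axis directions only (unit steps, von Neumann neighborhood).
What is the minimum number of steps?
6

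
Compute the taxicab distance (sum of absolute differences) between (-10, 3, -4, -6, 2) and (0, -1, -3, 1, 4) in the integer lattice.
24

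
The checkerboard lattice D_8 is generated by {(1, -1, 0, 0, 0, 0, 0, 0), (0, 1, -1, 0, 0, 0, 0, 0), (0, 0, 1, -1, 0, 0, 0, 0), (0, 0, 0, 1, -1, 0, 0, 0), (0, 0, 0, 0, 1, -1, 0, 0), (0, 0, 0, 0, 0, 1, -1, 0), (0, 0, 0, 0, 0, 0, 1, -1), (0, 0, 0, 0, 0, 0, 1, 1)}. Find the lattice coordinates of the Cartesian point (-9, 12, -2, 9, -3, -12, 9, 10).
-9b₁ + 3b₂ + b₃ + 10b₄ + 7b₅ - 5b₆ - 3b₇ + 7b₈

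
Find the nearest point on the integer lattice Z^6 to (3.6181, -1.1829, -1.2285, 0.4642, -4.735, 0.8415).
(4, -1, -1, 0, -5, 1)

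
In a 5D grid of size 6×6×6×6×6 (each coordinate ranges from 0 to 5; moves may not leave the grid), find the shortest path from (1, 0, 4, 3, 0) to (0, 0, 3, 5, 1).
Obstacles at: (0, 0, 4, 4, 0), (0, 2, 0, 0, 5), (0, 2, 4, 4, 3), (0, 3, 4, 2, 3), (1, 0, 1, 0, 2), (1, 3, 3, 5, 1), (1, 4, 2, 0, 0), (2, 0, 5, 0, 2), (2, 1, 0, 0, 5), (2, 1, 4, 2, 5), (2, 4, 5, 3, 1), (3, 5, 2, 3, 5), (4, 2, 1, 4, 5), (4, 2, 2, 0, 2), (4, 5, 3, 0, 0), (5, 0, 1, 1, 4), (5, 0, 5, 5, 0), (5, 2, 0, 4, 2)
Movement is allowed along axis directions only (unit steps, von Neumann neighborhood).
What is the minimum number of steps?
5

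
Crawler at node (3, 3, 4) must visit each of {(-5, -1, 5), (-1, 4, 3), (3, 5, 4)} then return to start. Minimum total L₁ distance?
32
(one optimal route: (3, 3, 4) → (-5, -1, 5) → (-1, 4, 3) → (3, 5, 4) → (3, 3, 4))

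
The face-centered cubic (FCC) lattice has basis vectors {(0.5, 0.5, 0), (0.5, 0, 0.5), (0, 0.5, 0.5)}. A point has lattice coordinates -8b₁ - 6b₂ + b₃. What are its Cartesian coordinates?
(-7, -3.5, -2.5)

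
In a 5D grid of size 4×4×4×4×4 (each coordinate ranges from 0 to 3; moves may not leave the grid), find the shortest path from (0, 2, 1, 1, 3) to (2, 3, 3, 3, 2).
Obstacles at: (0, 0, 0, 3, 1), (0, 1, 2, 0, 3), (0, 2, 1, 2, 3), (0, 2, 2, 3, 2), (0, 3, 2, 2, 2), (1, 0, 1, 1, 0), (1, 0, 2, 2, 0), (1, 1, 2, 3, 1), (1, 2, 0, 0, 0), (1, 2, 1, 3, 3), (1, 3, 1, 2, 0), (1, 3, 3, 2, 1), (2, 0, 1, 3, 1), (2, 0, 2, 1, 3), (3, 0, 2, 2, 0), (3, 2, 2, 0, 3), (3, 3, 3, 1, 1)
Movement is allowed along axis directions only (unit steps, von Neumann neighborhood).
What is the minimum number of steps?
8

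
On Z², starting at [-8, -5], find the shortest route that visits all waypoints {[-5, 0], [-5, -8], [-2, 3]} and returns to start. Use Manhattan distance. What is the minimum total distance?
34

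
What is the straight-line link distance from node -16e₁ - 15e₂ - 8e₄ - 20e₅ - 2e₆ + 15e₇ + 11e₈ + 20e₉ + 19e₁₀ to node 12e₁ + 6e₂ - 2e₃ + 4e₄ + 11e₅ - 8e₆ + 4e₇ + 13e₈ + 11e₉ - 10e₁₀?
58.4551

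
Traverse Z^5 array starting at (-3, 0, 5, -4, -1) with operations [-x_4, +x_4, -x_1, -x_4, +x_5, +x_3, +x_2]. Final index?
(-4, 1, 6, -5, 0)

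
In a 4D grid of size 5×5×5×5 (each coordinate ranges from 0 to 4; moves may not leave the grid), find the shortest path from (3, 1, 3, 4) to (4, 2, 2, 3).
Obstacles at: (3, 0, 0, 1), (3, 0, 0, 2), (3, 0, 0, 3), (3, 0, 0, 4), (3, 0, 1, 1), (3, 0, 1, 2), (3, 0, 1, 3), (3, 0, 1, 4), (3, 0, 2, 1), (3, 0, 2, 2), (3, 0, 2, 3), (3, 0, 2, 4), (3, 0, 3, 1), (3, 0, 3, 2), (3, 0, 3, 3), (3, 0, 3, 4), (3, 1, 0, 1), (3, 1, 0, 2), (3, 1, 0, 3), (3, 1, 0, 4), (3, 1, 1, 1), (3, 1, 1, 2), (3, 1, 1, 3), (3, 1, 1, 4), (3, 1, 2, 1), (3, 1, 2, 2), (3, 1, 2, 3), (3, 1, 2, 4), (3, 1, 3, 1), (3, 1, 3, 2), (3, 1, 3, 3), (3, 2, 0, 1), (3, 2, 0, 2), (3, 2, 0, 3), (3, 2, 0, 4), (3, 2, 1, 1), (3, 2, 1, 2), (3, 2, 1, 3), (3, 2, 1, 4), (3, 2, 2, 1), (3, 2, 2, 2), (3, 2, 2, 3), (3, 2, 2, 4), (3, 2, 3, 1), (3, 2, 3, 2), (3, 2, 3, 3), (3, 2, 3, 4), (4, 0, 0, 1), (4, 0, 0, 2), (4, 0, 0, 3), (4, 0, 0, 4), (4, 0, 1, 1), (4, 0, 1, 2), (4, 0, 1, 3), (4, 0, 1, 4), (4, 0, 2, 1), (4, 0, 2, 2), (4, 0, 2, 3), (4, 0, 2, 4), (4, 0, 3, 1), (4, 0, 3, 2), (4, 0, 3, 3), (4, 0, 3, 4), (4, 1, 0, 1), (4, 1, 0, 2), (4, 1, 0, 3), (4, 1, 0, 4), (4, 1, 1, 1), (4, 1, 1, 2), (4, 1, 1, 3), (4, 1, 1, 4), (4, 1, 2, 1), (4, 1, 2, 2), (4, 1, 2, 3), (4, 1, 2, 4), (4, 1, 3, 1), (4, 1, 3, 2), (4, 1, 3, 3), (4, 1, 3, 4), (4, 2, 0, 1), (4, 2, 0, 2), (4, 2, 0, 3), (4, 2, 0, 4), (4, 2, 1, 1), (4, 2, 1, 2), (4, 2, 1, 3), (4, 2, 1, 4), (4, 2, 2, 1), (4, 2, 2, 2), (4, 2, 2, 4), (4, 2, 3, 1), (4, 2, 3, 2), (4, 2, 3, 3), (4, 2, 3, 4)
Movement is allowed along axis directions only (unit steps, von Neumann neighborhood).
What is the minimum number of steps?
8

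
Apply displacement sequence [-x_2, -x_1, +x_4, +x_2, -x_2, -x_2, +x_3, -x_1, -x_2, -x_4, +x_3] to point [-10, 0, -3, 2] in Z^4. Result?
(-12, -3, -1, 2)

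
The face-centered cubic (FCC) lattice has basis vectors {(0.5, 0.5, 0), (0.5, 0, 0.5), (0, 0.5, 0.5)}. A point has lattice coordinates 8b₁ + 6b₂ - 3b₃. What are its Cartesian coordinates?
(7, 2.5, 1.5)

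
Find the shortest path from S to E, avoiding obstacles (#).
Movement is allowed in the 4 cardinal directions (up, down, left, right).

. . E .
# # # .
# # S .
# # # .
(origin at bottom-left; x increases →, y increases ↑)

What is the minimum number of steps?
4
(one shortest path: (2, 1) → (3, 1) → (3, 2) → (3, 3) → (2, 3))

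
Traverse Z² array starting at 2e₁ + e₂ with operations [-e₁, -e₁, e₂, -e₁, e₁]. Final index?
(0, 2)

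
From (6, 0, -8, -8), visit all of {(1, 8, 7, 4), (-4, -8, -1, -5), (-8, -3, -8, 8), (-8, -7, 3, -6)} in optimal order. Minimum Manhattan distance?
106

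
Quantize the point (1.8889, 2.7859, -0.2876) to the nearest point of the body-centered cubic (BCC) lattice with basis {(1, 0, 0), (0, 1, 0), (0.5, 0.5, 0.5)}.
(2, 3, 0)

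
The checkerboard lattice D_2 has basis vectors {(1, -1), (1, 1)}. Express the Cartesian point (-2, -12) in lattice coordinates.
5b₁ - 7b₂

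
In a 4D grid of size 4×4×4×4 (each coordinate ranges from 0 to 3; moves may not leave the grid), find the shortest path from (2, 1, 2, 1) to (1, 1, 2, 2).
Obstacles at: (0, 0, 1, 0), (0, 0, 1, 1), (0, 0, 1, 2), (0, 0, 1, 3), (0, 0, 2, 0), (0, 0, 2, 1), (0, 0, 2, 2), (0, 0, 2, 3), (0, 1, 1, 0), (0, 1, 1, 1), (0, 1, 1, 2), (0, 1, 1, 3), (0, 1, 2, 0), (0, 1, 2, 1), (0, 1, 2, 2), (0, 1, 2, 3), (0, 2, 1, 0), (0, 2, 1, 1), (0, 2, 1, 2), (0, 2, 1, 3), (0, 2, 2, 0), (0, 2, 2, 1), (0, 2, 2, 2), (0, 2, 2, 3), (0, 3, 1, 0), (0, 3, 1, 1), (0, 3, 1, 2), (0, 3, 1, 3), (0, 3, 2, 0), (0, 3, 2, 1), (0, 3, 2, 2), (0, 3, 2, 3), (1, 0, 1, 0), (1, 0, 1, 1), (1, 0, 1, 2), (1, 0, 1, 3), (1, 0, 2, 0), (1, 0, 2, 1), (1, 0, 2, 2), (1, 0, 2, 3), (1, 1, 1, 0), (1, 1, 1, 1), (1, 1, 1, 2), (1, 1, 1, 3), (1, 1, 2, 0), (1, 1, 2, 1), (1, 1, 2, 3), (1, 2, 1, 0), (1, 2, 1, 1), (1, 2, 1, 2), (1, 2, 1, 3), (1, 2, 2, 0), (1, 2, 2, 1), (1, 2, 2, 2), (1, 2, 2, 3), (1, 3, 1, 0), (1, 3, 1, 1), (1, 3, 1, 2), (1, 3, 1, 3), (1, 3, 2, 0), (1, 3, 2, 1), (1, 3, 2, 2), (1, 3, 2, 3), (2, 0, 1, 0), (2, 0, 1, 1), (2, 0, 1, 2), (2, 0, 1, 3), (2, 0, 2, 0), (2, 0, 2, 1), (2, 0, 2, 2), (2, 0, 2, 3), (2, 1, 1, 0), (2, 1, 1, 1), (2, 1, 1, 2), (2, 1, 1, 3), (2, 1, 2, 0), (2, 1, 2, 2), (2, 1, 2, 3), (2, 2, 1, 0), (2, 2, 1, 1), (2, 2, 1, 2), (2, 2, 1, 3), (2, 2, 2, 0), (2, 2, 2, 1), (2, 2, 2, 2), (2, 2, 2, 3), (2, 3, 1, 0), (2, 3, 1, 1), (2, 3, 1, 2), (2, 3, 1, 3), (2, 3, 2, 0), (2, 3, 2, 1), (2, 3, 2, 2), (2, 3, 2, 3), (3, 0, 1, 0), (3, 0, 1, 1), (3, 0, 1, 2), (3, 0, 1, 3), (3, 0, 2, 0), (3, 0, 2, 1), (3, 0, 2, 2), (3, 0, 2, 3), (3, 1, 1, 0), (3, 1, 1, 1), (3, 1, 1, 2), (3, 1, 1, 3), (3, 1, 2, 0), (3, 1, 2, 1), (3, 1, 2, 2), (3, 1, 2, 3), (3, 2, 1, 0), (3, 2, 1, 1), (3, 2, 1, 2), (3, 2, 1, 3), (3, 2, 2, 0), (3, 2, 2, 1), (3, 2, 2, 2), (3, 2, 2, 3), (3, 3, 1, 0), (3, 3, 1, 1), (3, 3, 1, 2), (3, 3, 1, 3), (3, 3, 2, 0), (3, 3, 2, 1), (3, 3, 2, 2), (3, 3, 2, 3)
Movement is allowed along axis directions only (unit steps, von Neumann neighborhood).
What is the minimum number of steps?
4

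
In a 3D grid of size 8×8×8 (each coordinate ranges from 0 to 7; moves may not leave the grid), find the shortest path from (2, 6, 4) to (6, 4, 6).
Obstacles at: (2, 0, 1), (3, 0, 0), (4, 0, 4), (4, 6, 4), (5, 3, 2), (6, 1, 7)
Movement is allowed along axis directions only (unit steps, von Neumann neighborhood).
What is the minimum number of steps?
8
(one shortest path: (2, 6, 4) → (3, 6, 4) → (3, 5, 4) → (4, 5, 4) → (5, 5, 4) → (6, 5, 4) → (6, 4, 4) → (6, 4, 5) → (6, 4, 6))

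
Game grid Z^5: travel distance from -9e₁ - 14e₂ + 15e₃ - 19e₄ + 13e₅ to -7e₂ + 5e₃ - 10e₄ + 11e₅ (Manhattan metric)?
37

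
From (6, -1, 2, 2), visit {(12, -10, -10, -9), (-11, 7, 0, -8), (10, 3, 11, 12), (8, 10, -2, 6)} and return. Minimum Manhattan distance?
182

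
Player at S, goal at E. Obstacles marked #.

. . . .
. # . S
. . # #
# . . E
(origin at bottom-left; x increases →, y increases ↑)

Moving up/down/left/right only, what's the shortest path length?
10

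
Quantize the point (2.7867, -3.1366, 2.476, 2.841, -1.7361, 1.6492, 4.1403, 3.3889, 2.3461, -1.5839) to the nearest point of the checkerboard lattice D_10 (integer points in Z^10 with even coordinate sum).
(3, -3, 2, 3, -2, 2, 4, 3, 2, -2)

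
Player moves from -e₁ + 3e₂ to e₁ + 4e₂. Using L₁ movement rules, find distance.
3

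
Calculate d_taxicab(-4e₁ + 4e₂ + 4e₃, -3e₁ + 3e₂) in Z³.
6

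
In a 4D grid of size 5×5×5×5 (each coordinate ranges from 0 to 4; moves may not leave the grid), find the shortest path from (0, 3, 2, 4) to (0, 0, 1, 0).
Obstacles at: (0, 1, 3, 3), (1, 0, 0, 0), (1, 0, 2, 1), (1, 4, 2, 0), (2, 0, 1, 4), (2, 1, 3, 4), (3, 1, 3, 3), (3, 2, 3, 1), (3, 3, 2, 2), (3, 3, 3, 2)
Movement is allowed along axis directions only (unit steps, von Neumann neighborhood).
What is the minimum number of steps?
8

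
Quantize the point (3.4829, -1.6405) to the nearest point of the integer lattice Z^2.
(3, -2)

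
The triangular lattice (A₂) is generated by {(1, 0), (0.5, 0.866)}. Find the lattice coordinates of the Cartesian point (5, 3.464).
3b₁ + 4b₂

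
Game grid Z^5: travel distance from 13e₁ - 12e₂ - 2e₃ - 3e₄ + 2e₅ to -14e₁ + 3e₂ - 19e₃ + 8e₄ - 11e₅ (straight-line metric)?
39.1535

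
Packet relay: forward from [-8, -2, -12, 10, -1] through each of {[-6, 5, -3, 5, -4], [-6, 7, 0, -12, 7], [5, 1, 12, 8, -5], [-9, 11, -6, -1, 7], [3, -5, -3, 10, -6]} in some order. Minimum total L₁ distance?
141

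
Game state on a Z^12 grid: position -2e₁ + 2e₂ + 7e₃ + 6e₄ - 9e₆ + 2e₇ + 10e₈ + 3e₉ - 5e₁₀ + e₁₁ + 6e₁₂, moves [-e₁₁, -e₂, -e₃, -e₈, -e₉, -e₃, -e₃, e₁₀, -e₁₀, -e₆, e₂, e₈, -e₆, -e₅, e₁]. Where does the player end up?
(-1, 2, 4, 6, -1, -11, 2, 10, 2, -5, 0, 6)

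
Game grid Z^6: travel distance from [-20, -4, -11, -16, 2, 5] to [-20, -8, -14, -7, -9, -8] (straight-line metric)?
19.8997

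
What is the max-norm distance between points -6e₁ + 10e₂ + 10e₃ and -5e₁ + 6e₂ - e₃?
11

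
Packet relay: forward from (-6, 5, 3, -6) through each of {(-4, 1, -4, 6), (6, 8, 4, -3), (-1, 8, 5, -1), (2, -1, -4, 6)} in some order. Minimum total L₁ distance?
63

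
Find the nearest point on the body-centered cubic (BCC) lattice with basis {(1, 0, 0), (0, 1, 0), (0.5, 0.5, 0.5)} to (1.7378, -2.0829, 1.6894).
(2, -2, 2)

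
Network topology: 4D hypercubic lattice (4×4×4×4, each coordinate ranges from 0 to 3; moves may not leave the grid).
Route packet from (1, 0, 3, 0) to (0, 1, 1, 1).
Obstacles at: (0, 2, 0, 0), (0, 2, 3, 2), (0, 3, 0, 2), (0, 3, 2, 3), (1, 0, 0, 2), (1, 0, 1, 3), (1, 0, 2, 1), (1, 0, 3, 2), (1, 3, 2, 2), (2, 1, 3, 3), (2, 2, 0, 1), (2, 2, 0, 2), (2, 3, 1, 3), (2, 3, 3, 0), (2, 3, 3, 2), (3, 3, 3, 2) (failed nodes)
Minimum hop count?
5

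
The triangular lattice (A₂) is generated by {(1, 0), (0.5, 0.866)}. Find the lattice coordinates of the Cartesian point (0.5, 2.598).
-b₁ + 3b₂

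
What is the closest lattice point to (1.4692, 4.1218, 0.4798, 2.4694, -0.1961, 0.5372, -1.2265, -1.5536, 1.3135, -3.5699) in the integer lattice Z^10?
(1, 4, 0, 2, 0, 1, -1, -2, 1, -4)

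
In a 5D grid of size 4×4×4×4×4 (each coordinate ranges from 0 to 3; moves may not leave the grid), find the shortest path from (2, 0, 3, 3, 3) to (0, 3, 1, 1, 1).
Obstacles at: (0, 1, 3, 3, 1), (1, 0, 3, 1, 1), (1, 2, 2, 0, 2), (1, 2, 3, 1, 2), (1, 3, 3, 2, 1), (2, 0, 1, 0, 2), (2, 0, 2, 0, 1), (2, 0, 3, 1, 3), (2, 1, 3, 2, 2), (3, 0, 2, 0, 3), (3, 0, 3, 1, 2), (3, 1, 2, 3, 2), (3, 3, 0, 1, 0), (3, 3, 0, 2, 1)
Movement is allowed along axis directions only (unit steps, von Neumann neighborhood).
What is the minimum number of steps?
11
(one shortest path: (2, 0, 3, 3, 3) → (1, 0, 3, 3, 3) → (0, 0, 3, 3, 3) → (0, 1, 3, 3, 3) → (0, 2, 3, 3, 3) → (0, 3, 3, 3, 3) → (0, 3, 2, 3, 3) → (0, 3, 1, 3, 3) → (0, 3, 1, 2, 3) → (0, 3, 1, 1, 3) → (0, 3, 1, 1, 2) → (0, 3, 1, 1, 1))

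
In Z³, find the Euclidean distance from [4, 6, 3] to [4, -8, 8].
14.8661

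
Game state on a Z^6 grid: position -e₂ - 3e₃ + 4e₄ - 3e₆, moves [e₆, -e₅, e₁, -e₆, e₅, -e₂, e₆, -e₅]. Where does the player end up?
(1, -2, -3, 4, -1, -2)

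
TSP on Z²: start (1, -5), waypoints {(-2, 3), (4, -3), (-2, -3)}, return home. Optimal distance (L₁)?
28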